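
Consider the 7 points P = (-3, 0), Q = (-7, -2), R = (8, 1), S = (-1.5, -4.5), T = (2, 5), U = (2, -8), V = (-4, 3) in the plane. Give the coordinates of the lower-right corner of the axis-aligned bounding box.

(8, -8)

x-range [-7, 8], y-range [-8, 5].
The lower-right corner is (8, -8).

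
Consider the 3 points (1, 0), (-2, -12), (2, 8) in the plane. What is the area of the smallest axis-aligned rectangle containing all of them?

x ranges over [-2, 2], width 4.
y ranges over [-12, 8], height 20.
Area = 4 × 20 = 80.

80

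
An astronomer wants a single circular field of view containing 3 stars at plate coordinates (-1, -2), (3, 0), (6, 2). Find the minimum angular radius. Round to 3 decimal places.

4.031

Call the three points A, B, C in the order given.
Side lengths²: AB² = 20, AC² = 65, BC² = 13.
Since AC² = 65 ≥ 20 + 13 = 33, the angle opposite AC is not acute, so the smallest enclosing circle has AC as diameter.
Centre = midpoint of AC = (2.5, 0), r² = 65/4 = 16.25.
r = √(16.25) ≈ 4.031.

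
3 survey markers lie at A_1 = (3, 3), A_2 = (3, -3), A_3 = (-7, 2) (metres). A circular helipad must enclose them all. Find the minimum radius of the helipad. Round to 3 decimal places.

Side lengths²: A_1A_2² = 36, A_1A_3² = 101, A_2A_3² = 125.
Since A_2A_3² = 125 < 101 + 36 = 137, the triangle is acute, so the smallest enclosing circle is the circumcircle.
Circumcentre = (-1.75, 0), r² = 31.5625.
r = √(31.5625) ≈ 5.618.

5.618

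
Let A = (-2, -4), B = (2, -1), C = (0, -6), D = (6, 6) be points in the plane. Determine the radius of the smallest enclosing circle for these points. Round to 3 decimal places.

6.708

The minimum enclosing circle of a finite set is fixed by two of the points (as a diameter) or three (as a circumcircle).
The farthest pair is C–D with squared distance 180. The circle on this segment as diameter has centre (3, 0) and r² = 180/4 = 45.
Check A: distance² to centre = 41 ≤ 45, so it lies inside.
All remaining points lie in this disk, and no smaller disk contains both endpoints, so this is the minimum enclosing circle.
r = √45 ≈ 6.708.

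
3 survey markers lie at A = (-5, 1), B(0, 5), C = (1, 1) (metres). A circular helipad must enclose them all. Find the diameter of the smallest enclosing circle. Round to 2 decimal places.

Side lengths²: AB² = 41, AC² = 36, BC² = 17.
Since AB² = 41 < 36 + 17 = 53, the triangle is acute, so the smallest enclosing circle is the circumcircle.
Circumcentre = (-2, 2.375), r² = 10.890625.
Diameter = 2r = 2√(10.890625) ≈ 6.60.

6.60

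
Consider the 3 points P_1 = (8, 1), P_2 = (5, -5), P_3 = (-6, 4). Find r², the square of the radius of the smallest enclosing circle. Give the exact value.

103525/1922

Side lengths²: P_1P_2² = 45, P_1P_3² = 205, P_2P_3² = 202.
Since P_1P_3² = 205 < 202 + 45 = 247, the triangle is acute, so the smallest enclosing circle is the circumcircle.
Circumcentre = (41/62, 57/62), r² = 103525/1922.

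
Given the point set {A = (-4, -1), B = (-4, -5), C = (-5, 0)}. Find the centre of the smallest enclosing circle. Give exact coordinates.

(-4.5, -2.5)

Side lengths²: AB² = 16, AC² = 2, BC² = 26.
Since BC² = 26 ≥ 16 + 2 = 18, the angle opposite BC is not acute, so the smallest enclosing circle has BC as diameter.
Centre = midpoint of BC = (-4.5, -2.5), r² = 26/4 = 6.5.
Centre = (-4.5, -2.5).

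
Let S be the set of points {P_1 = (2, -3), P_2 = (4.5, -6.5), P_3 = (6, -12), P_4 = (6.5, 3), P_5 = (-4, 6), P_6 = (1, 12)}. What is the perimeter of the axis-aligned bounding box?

69

Width = max x − min x = 6.5 − (-4) = 10.5.
Height = max y − min y = 12 − (-12) = 24.
Perimeter = 2(10.5 + 24) = 69.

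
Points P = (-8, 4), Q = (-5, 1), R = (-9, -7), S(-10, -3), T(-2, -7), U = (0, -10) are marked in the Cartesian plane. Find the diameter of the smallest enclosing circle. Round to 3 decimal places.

The farthest pair is P–U with squared distance 260. The circle on this segment as diameter has centre (-4, -3) and r² = 260/4 = 65.
Check Q: distance² to centre = 17 ≤ 65, so it lies inside.
All remaining points lie in this disk, and no smaller disk contains both endpoints, so this is the minimum enclosing circle.
Diameter = 2r = 2√65 ≈ 16.125.

16.125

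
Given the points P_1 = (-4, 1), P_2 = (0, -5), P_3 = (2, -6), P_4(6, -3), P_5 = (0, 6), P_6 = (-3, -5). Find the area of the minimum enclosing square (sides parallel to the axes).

The bounding box has width 10 and height 12.
An axis-aligned square enclosing the set must have side ≥ max(width, height).
So the minimum side is max(10, 12) = 12.
Area = 12² = 144.

144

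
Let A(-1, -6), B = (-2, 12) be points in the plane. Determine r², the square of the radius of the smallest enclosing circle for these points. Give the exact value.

81.25

The smallest circle enclosing two points has them as diameter endpoints.
Centre = midpoint = (-1.5, 3); r² = |AB|²/4 = 325/4 = 81.25.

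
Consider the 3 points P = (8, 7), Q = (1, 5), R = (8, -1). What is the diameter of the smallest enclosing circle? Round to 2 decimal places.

9.59

Side lengths²: PQ² = 53, PR² = 64, QR² = 85.
Since QR² = 85 < 64 + 53 = 117, the triangle is acute, so the smallest enclosing circle is the circumcircle.
Circumcentre = (75/14, 3), r² = 4505/196.
Diameter = 2r = 2√(4505/196) ≈ 9.59.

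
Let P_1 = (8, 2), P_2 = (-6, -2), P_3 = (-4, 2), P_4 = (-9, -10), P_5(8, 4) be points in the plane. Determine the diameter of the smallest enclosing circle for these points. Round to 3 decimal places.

The minimum enclosing circle of a finite set is fixed by two of the points (as a diameter) or three (as a circumcircle).
The farthest pair is P_4–P_5 with squared distance 485. The circle on this segment as diameter has centre (-0.5, -3) and r² = 485/4 = 121.25.
Check P_1: distance² to centre = 97.25 ≤ 121.25, so it lies inside.
All remaining points lie in this disk, and no smaller disk contains both endpoints, so this is the minimum enclosing circle.
Diameter = 2r = 2√(121.25) ≈ 22.023.

22.023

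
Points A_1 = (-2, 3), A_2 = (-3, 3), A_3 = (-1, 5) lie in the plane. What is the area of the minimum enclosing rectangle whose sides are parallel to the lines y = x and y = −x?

2

In coordinates u = x + y, v = x − y the rectangle is axis-aligned; the map (x,y)→(u,v) scales areas by 2.
u-values: 1, 0, 4; range = 4 − 0 = 4.
v-values: -5, -6, -6; range = -5 − (-6) = 1.
Area = (4 × 1) / 2 = 2.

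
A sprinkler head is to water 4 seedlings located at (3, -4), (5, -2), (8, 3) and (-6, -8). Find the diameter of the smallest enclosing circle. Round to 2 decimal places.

The minimum enclosing circle of a finite set is fixed by two of the points (as a diameter) or three (as a circumcircle).
The farthest pair is (8, 3)–(-6, -8) with squared distance 317. The circle on this segment as diameter has centre (1, -2.5) and r² = 317/4 = 79.25.
Check (3, -4): distance² to centre = 6.25 ≤ 79.25, so it lies inside.
All remaining points lie in this disk, and no smaller disk contains both endpoints, so this is the minimum enclosing circle.
Diameter = 2r = 2√(79.25) ≈ 17.80.

17.80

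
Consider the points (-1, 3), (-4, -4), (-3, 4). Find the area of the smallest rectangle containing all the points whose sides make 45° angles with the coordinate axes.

In coordinates u = x + y, v = x − y the rectangle is axis-aligned; the map (x,y)→(u,v) scales areas by 2.
u-values: 2, -8, 1; range = 2 − (-8) = 10.
v-values: -4, 0, -7; range = 0 − (-7) = 7.
Area = (10 × 7) / 2 = 35.

35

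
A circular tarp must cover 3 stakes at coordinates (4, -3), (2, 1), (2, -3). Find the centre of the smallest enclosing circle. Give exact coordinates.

(3, -1)

Call the three points A, B, C in the order given.
Side lengths²: AB² = 20, AC² = 4, BC² = 16.
Since AB² = 20 ≥ 16 + 4 = 20, the angle opposite AB is not acute, so the smallest enclosing circle has AB as diameter.
Centre = midpoint of AB = (3, -1), r² = 20/4 = 5.
Centre = (3, -1).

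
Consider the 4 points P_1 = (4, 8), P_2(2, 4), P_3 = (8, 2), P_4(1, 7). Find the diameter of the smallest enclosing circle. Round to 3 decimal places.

8.602

The farthest pair is P_3–P_4 with squared distance 74. The circle on this segment as diameter has centre (4.5, 4.5) and r² = 74/4 = 18.5.
Check P_1: distance² to centre = 12.5 ≤ 18.5, so it lies inside.
All remaining points lie in this disk, and no smaller disk contains both endpoints, so this is the minimum enclosing circle.
Diameter = 2r = 2√(18.5) ≈ 8.602.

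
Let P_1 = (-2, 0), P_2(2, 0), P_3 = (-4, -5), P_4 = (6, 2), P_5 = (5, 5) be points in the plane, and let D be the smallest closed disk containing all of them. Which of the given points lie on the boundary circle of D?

P_3, P_5

The minimum enclosing circle of a finite set is fixed by two of the points (as a diameter) or three (as a circumcircle).
The farthest pair is P_3–P_5 with squared distance 181. The circle on this segment as diameter has centre (0.5, 0) and r² = 181/4 = 45.25.
Check P_1: distance² to centre = 6.25 ≤ 45.25, so it lies inside.
All remaining points lie in this disk, and no smaller disk contains both endpoints, so this is the minimum enclosing circle.
The points at distance exactly r from the centre are P_3, P_5 — 2 points.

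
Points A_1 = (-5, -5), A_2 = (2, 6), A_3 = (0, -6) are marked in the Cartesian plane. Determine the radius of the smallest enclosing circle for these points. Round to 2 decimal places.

Side lengths²: A_1A_2² = 170, A_1A_3² = 26, A_2A_3² = 148.
Since A_1A_2² = 170 < 148 + 26 = 174, the triangle is acute, so the smallest enclosing circle is the circumcircle.
Circumcentre = (-41/31, 12/31), r² = 40885/961.
r = √(40885/961) ≈ 6.52.

6.52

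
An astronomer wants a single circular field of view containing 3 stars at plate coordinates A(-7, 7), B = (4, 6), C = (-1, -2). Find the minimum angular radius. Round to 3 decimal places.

Side lengths²: AB² = 122, AC² = 117, BC² = 89.
Since AB² = 122 < 117 + 89 = 206, the triangle is acute, so the smallest enclosing circle is the circumcircle.
Circumcentre = (-107/62, 249/62), r² = 70577/1922.
r = √(70577/1922) ≈ 6.060.

6.060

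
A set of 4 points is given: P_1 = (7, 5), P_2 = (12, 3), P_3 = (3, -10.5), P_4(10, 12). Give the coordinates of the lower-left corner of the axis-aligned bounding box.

x-range [3, 12], y-range [-10.5, 12].
The lower-left corner is (3, -10.5).

(3, -10.5)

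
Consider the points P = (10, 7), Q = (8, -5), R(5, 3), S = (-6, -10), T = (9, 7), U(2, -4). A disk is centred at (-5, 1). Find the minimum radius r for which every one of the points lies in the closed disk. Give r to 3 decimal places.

16.155

The required radius is the distance from (-5, 1) to the farthest point.
Squared distances: 261, 205, 104, 122, 232, 74.
Maximum is 261, attained at P.
r = √261 ≈ 16.155.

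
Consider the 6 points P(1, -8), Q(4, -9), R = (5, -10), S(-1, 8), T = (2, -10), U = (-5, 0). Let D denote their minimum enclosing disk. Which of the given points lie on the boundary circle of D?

R, S

The minimum enclosing circle of a finite set is fixed by two of the points (as a diameter) or three (as a circumcircle).
The farthest pair is R–S with squared distance 360. The circle on this segment as diameter has centre (2, -1) and r² = 360/4 = 90.
Check P: distance² to centre = 50 ≤ 90, so it lies inside.
All remaining points lie in this disk, and no smaller disk contains both endpoints, so this is the minimum enclosing circle.
The points at distance exactly r from the centre are R, S — 2 points.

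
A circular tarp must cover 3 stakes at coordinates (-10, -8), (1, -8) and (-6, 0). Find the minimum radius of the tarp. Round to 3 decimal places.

Call the three points A, B, C in the order given.
Side lengths²: AB² = 121, AC² = 80, BC² = 113.
Since AB² = 121 < 113 + 80 = 193, the triangle is acute, so the smallest enclosing circle is the circumcircle.
Circumcentre = (-4.5, -5.75), r² = 35.3125.
r = √(35.3125) ≈ 5.942.

5.942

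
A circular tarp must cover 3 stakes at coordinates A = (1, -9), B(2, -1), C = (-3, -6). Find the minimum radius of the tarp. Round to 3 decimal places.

4.072

Side lengths²: AB² = 65, AC² = 25, BC² = 50.
Since AB² = 65 < 50 + 25 = 75, the triangle is acute, so the smallest enclosing circle is the circumcircle.
Circumcentre = (13/14, -69/14), r² = 1625/98.
r = √(1625/98) ≈ 4.072.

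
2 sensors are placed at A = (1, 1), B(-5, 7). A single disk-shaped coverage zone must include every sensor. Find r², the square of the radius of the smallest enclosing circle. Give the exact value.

The smallest circle enclosing two points has them as diameter endpoints.
Centre = midpoint = (-2, 4); r² = |AB|²/4 = 72/4 = 18.

18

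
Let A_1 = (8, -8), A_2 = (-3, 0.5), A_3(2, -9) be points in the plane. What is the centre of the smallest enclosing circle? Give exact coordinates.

Side lengths²: A_1A_2² = 193.25, A_1A_3² = 37, A_2A_3² = 115.25.
Since A_1A_2² = 193.25 ≥ 115.25 + 37 = 152.25, the angle opposite A_1A_2 is not acute, so the smallest enclosing circle has A_1A_2 as diameter.
Centre = midpoint of A_1A_2 = (2.5, -3.75), r² = 193.25/4 = 48.3125.
Centre = (2.5, -3.75).

(2.5, -3.75)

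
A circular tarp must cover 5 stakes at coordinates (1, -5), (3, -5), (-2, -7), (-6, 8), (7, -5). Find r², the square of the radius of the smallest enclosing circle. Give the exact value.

The minimum enclosing circle of a finite set is fixed by two of the points (as a diameter) or three (as a circumcircle).
The farthest pair is (-6, 8)–(7, -5) with squared distance 338. The circle on this segment as diameter has centre (0.5, 1.5) and r² = 338/4 = 84.5.
Check (1, -5): distance² to centre = 42.5 ≤ 84.5, so it lies inside.
All remaining points lie in this disk, and no smaller disk contains both endpoints, so this is the minimum enclosing circle.

84.5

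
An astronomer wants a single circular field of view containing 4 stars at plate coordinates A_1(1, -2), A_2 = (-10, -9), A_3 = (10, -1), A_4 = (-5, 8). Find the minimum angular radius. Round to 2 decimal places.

The minimum enclosing circle of a finite set is fixed by two of the points (as a diameter) or three (as a circumcircle).
The minimum enclosing circle is determined by three boundary points: A_2, A_3, A_4.
Their circumcentre is (-1.04, -2.4) with r² = 123.8416.
The farthest remaining point A_1 is at distance² 4.3216 ≤ 123.8416.
r = √(123.8416) ≈ 11.13.

11.13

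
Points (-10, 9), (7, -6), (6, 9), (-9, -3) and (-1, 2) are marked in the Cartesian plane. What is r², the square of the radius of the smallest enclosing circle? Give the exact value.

The minimum enclosing circle of a finite set is fixed by two of the points (as a diameter) or three (as a circumcircle).
The farthest pair is (-10, 9)–(7, -6) with squared distance 514. The circle on this segment as diameter has centre (-1.5, 1.5) and r² = 514/4 = 128.5.
Check (6, 9): distance² to centre = 112.5 ≤ 128.5, so it lies inside.
All remaining points lie in this disk, and no smaller disk contains both endpoints, so this is the minimum enclosing circle.

128.5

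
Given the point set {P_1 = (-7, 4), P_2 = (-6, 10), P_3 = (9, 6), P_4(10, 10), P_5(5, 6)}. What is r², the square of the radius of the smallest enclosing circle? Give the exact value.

81.25

By Welzl's lemma the MEC is supported by two points (diametrically opposite) or three points (on a circumcircle).
The farthest pair is P_1–P_4 with squared distance 325. The circle on this segment as diameter has centre (1.5, 7) and r² = 325/4 = 81.25.
Check P_2: distance² to centre = 65.25 ≤ 81.25, so it lies inside.
All remaining points lie in this disk, and no smaller disk contains both endpoints, so this is the minimum enclosing circle.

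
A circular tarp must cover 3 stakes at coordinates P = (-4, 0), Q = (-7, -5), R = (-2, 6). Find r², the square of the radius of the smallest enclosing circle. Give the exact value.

Side lengths²: PQ² = 34, PR² = 40, QR² = 146.
Since QR² = 146 ≥ 40 + 34 = 74, the angle opposite QR is not acute, so the smallest enclosing circle has QR as diameter.
Centre = midpoint of QR = (-4.5, 0.5), r² = 146/4 = 36.5.

36.5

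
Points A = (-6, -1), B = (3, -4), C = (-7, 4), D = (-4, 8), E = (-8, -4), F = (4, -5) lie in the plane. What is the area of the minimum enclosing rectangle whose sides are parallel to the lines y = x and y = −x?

168

In coordinates u = x + y, v = x − y the rectangle is axis-aligned; the map (x,y)→(u,v) scales areas by 2.
u-values: -7, -1, -3, 4, -12, -1; range = 4 − (-12) = 16.
v-values: -5, 7, -11, -12, -4, 9; range = 9 − (-12) = 21.
Area = (16 × 21) / 2 = 168.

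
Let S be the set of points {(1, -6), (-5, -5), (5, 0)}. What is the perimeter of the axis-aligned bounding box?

32

Width = max x − min x = 5 − (-5) = 10.
Height = max y − min y = 0 − (-6) = 6.
Perimeter = 2(10 + 6) = 32.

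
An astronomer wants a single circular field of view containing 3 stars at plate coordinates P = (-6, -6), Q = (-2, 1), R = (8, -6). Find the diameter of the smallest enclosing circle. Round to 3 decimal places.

Side lengths²: PQ² = 65, PR² = 196, QR² = 149.
Since PR² = 196 < 149 + 65 = 214, the triangle is acute, so the smallest enclosing circle is the circumcircle.
Circumcentre = (1, -75/14), r² = 9685/196.
Diameter = 2r = 2√(9685/196) ≈ 14.059.

14.059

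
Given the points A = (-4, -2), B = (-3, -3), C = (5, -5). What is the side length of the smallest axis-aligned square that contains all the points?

The bounding box has width 9 and height 3.
An axis-aligned square enclosing the set must have side ≥ max(width, height).
So the minimum side is max(9, 3) = 9.

9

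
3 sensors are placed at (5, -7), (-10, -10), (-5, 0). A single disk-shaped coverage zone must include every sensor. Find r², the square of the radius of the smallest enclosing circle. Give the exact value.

Call the three points A, B, C in the order given.
Side lengths²: AB² = 234, AC² = 149, BC² = 125.
Since AB² = 234 < 149 + 125 = 274, the triangle is acute, so the smallest enclosing circle is the circumcircle.
Circumcentre = (-49/18, -133/18), r² = 9685/162.

9685/162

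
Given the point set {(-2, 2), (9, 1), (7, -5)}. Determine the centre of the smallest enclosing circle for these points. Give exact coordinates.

(113/34, -15/34)

Call the three points A, B, C in the order given.
Side lengths²: AB² = 122, AC² = 130, BC² = 40.
Since AC² = 130 < 122 + 40 = 162, the triangle is acute, so the smallest enclosing circle is the circumcircle.
Circumcentre = (113/34, -15/34), r² = 19825/578.
Centre = (113/34, -15/34).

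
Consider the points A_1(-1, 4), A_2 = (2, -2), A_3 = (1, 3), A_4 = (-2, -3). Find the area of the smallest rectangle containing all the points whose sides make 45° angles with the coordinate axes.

In coordinates u = x + y, v = x − y the rectangle is axis-aligned; the map (x,y)→(u,v) scales areas by 2.
u-values: 3, 0, 4, -5; range = 4 − (-5) = 9.
v-values: -5, 4, -2, 1; range = 4 − (-5) = 9.
Area = (9 × 9) / 2 = 40.5.

40.5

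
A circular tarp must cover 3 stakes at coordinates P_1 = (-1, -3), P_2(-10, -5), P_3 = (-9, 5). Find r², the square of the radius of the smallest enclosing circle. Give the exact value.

8585/242

Side lengths²: P_1P_2² = 85, P_1P_3² = 128, P_2P_3² = 101.
Since P_1P_3² = 128 < 101 + 85 = 186, the triangle is acute, so the smallest enclosing circle is the circumcircle.
Circumcentre = (-139/22, -7/22), r² = 8585/242.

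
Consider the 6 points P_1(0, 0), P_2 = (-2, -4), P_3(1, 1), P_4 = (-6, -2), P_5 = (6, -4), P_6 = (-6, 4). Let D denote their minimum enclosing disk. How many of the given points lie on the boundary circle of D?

The minimum enclosing circle of a finite set is fixed by two of the points (as a diameter) or three (as a circumcircle).
The farthest pair is P_5–P_6 with squared distance 208. The circle on this segment as diameter has centre (0, 0) and r² = 208/4 = 52.
Check P_1: distance² to centre = 0 ≤ 52, so it lies inside.
All remaining points lie in this disk, and no smaller disk contains both endpoints, so this is the minimum enclosing circle.
The points at distance exactly r from the centre are P_5, P_6 — 2 points.

2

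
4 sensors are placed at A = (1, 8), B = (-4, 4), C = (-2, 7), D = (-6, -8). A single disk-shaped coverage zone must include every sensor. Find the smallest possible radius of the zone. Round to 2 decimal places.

8.73

A smallest enclosing disk is always determined by at most three of the input points on its boundary.
The farthest pair is A–D with squared distance 305. The circle on this segment as diameter has centre (-2.5, 0) and r² = 305/4 = 76.25.
Check B: distance² to centre = 18.25 ≤ 76.25, so it lies inside.
All remaining points lie in this disk, and no smaller disk contains both endpoints, so this is the minimum enclosing circle.
r = √(76.25) ≈ 8.73.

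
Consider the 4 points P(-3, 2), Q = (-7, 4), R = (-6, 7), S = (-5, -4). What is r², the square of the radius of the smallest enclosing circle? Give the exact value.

30.5

By Welzl's lemma the MEC is supported by two points (diametrically opposite) or three points (on a circumcircle).
The farthest pair is R–S with squared distance 122. The circle on this segment as diameter has centre (-5.5, 1.5) and r² = 122/4 = 30.5.
Check P: distance² to centre = 6.5 ≤ 30.5, so it lies inside.
All remaining points lie in this disk, and no smaller disk contains both endpoints, so this is the minimum enclosing circle.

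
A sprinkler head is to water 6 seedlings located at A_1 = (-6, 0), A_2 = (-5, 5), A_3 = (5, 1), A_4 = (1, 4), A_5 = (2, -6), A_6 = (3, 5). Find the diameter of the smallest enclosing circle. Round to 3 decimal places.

13.092

The minimum enclosing circle is determined by three boundary points: A_2, A_5, A_6.
Their circumcentre is (-1, -2/11) with r² = 5185/121.
The farthest remaining point A_3 is at distance² 4525/121 ≤ 5185/121.
Diameter = 2r = 2√(5185/121) ≈ 13.092.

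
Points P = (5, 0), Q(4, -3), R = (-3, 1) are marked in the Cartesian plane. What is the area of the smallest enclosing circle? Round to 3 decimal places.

53.093

Side lengths²: PQ² = 10, PR² = 65, QR² = 65.
Since QR² = 65 < 65 + 10 = 75, the triangle is acute, so the smallest enclosing circle is the circumcircle.
Circumcentre = (0.9, -0.3), r² = 16.9.
Area = π·r² = π·16.9 ≈ 53.093.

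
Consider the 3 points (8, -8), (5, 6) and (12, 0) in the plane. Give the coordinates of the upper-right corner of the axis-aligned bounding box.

(12, 6)

x-range [5, 12], y-range [-8, 6].
The upper-right corner is (12, 6).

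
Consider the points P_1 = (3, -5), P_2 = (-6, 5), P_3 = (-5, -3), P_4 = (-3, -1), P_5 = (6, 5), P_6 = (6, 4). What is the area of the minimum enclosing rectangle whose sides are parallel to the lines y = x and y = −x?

In coordinates u = x + y, v = x − y the rectangle is axis-aligned; the map (x,y)→(u,v) scales areas by 2.
u-values: -2, -1, -8, -4, 11, 10; range = 11 − (-8) = 19.
v-values: 8, -11, -2, -2, 1, 2; range = 8 − (-11) = 19.
Area = (19 × 19) / 2 = 180.5.

180.5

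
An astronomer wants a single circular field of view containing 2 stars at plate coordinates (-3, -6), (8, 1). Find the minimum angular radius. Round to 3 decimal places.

The smallest circle enclosing two points has them as diameter endpoints.
Centre = midpoint = (2.5, -2.5); r² = |(-3, -6)−(8, 1)|²/4 = 170/4 = 42.5.
r = √(42.5) ≈ 6.519.

6.519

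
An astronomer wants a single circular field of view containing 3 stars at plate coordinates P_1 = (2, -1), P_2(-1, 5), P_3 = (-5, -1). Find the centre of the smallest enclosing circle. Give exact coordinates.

Side lengths²: P_1P_2² = 45, P_1P_3² = 49, P_2P_3² = 52.
Since P_2P_3² = 52 < 49 + 45 = 94, the triangle is acute, so the smallest enclosing circle is the circumcircle.
Circumcentre = (-1.5, 1), r² = 16.25.
Centre = (-1.5, 1).

(-1.5, 1)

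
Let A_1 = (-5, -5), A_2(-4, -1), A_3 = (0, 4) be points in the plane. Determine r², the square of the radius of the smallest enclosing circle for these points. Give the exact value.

Side lengths²: A_1A_2² = 17, A_1A_3² = 106, A_2A_3² = 41.
Since A_1A_3² = 106 ≥ 41 + 17 = 58, the angle opposite A_1A_3 is not acute, so the smallest enclosing circle has A_1A_3 as diameter.
Centre = midpoint of A_1A_3 = (-2.5, -0.5), r² = 106/4 = 26.5.

26.5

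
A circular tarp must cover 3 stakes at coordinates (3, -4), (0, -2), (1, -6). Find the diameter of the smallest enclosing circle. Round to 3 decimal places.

4.205

Call the three points A, B, C in the order given.
Side lengths²: AB² = 13, AC² = 8, BC² = 17.
Since BC² = 17 < 13 + 8 = 21, the triangle is acute, so the smallest enclosing circle is the circumcircle.
Circumcentre = (0.9, -3.9), r² = 4.42.
Diameter = 2r = 2√(4.42) ≈ 4.205.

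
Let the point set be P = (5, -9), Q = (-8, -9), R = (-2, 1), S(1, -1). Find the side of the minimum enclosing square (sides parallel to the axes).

The bounding box has width 13 and height 10.
An axis-aligned square enclosing the set must have side ≥ max(width, height).
So the minimum side is max(13, 10) = 13.

13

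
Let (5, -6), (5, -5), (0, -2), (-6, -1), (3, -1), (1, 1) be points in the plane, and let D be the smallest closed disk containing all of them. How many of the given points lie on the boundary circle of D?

2

A smallest enclosing disk is always determined by at most three of the input points on its boundary.
The farthest pair is (5, -6)–(-6, -1) with squared distance 146. The circle on this segment as diameter has centre (-0.5, -3.5) and r² = 146/4 = 36.5.
Check (5, -5): distance² to centre = 32.5 ≤ 36.5, so it lies inside.
All remaining points lie in this disk, and no smaller disk contains both endpoints, so this is the minimum enclosing circle.
The points at distance exactly r from the centre are (5, -6), (-6, -1) — 2 points.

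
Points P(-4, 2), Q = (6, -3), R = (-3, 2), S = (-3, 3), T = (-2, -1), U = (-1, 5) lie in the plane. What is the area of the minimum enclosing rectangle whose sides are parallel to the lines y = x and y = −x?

52.5

In coordinates u = x + y, v = x − y the rectangle is axis-aligned; the map (x,y)→(u,v) scales areas by 2.
u-values: -2, 3, -1, 0, -3, 4; range = 4 − (-3) = 7.
v-values: -6, 9, -5, -6, -1, -6; range = 9 − (-6) = 15.
Area = (7 × 15) / 2 = 52.5.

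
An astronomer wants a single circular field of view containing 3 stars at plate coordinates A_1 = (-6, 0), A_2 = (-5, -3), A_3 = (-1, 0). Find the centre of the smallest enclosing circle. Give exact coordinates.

(-3.5, -5/6)

Side lengths²: A_1A_2² = 10, A_1A_3² = 25, A_2A_3² = 25.
Since A_2A_3² = 25 < 25 + 10 = 35, the triangle is acute, so the smallest enclosing circle is the circumcircle.
Circumcentre = (-3.5, -5/6), r² = 125/18.
Centre = (-3.5, -5/6).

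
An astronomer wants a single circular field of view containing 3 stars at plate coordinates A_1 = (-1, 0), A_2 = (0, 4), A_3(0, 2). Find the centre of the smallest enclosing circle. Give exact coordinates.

(-0.5, 2)

Side lengths²: A_1A_2² = 17, A_1A_3² = 5, A_2A_3² = 4.
Since A_1A_2² = 17 ≥ 5 + 4 = 9, the angle opposite A_1A_2 is not acute, so the smallest enclosing circle has A_1A_2 as diameter.
Centre = midpoint of A_1A_2 = (-0.5, 2), r² = 17/4 = 4.25.
Centre = (-0.5, 2).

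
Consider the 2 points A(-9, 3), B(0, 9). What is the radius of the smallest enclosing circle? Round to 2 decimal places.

The smallest circle enclosing two points has them as diameter endpoints.
Centre = midpoint = (-4.5, 6); r² = |AB|²/4 = 117/4 = 29.25.
r = √(29.25) ≈ 5.41.

5.41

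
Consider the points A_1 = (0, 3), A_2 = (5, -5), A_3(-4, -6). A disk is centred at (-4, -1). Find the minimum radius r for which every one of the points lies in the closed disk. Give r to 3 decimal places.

9.849

The required radius is the distance from (-4, -1) to the farthest point.
Squared distances: 32, 97, 25.
Maximum is 97, attained at A_2.
r = √97 ≈ 9.849.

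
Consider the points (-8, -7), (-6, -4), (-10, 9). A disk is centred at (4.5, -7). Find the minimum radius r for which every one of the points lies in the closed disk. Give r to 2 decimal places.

21.59

The required radius is the distance from (4.5, -7) to the farthest point.
Squared distances: 156.25, 119.25, 466.25.
Maximum is 466.25, attained at (-10, 9).
r = √(466.25) ≈ 21.59.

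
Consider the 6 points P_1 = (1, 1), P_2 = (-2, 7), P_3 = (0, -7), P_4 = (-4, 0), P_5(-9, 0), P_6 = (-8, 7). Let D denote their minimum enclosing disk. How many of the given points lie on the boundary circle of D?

2

The farthest pair is P_3–P_6 with squared distance 260. The circle on this segment as diameter has centre (-4, 0) and r² = 260/4 = 65.
Check P_1: distance² to centre = 26 ≤ 65, so it lies inside.
All remaining points lie in this disk, and no smaller disk contains both endpoints, so this is the minimum enclosing circle.
The points at distance exactly r from the centre are P_3, P_6 — 2 points.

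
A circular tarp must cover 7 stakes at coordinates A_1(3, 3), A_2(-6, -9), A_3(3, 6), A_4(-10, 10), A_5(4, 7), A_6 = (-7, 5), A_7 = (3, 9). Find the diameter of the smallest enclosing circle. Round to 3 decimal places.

The minimum enclosing circle of a finite set is fixed by two of the points (as a diameter) or three (as a circumcircle).
The minimum enclosing circle is determined by three boundary points: A_2, A_4, A_7.
Their circumcentre is (-223/54, 71/54) with r² = 160225/1458.
The farthest remaining point A_5 is at distance² 143485/1458 ≤ 160225/1458.
Diameter = 2r = 2√(160225/1458) ≈ 20.966.

20.966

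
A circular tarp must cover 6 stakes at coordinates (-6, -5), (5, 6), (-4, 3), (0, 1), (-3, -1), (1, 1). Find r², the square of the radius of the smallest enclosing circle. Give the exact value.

60.5

The farthest pair is (-6, -5)–(5, 6) with squared distance 242. The circle on this segment as diameter has centre (-0.5, 0.5) and r² = 242/4 = 60.5.
Check (-4, 3): distance² to centre = 18.5 ≤ 60.5, so it lies inside.
All remaining points lie in this disk, and no smaller disk contains both endpoints, so this is the minimum enclosing circle.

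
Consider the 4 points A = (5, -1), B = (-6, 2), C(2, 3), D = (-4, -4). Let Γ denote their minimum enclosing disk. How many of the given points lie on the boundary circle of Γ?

3

A smallest enclosing disk is always determined by at most three of the input points on its boundary.
The farthest pair is A–B with squared distance 130. The circle on this segment as diameter has centre (-0.5, 0.5) and r² = 130/4 = 32.5.
Check C: distance² to centre = 12.5 ≤ 32.5, so it lies inside.
All remaining points lie in this disk, and no smaller disk contains both endpoints, so this is the minimum enclosing circle.
The points at distance exactly r from the centre are A, B, D — 3 points.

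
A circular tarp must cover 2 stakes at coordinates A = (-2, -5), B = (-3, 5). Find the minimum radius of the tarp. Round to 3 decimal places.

5.025

The smallest circle enclosing two points has them as diameter endpoints.
Centre = midpoint = (-2.5, 0); r² = |AB|²/4 = 101/4 = 25.25.
r = √(25.25) ≈ 5.025.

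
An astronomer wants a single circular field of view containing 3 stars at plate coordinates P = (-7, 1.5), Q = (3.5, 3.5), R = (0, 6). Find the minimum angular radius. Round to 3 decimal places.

5.344

Side lengths²: PQ² = 114.25, PR² = 69.25, QR² = 18.5.
Since PQ² = 114.25 ≥ 69.25 + 18.5 = 87.75, the angle opposite PQ is not acute, so the smallest enclosing circle has PQ as diameter.
Centre = midpoint of PQ = (-1.75, 2.5), r² = 114.25/4 = 28.5625.
r = √(28.5625) ≈ 5.344.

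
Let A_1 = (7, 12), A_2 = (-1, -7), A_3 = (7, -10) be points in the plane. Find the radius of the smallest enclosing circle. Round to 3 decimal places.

11.009

Side lengths²: A_1A_2² = 425, A_1A_3² = 484, A_2A_3² = 73.
Since A_1A_3² = 484 < 425 + 73 = 498, the triangle is acute, so the smallest enclosing circle is the circumcircle.
Circumcentre = (6.5625, 1), r² = 121.19140625.
r = √(121.19140625) ≈ 11.009.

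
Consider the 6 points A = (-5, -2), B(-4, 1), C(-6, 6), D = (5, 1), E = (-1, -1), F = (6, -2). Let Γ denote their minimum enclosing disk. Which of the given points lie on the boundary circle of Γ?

The minimum enclosing circle of a finite set is fixed by two of the points (as a diameter) or three (as a circumcircle).
The farthest pair is C–F with squared distance 208. The circle on this segment as diameter has centre (0, 2) and r² = 208/4 = 52.
Check A: distance² to centre = 41 ≤ 52, so it lies inside.
All remaining points lie in this disk, and no smaller disk contains both endpoints, so this is the minimum enclosing circle.
The points at distance exactly r from the centre are C, F — 2 points.

C, F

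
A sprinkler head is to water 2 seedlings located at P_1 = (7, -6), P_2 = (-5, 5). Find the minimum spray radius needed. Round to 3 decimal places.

The smallest circle enclosing two points has them as diameter endpoints.
Centre = midpoint = (1, -0.5); r² = |P_1P_2|²/4 = 265/4 = 66.25.
r = √(66.25) ≈ 8.139.

8.139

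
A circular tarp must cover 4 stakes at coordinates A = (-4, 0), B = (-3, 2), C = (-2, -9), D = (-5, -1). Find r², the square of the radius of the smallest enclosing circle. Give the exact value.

The minimum enclosing circle of a finite set is fixed by two of the points (as a diameter) or three (as a circumcircle).
The farthest pair is B–C with squared distance 122. The circle on this segment as diameter has centre (-2.5, -3.5) and r² = 122/4 = 30.5.
Check A: distance² to centre = 14.5 ≤ 30.5, so it lies inside.
All remaining points lie in this disk, and no smaller disk contains both endpoints, so this is the minimum enclosing circle.

30.5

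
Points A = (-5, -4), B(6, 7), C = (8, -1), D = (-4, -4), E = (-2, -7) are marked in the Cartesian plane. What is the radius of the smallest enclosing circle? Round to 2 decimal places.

A smallest enclosing disk is always determined by at most three of the input points on its boundary.
The farthest pair is B–E with squared distance 260. The circle on this segment as diameter has centre (2, 0) and r² = 260/4 = 65.
Check A: distance² to centre = 65 ≤ 65, so it lies inside.
All remaining points lie in this disk, and no smaller disk contains both endpoints, so this is the minimum enclosing circle.
r = √65 ≈ 8.06.

8.06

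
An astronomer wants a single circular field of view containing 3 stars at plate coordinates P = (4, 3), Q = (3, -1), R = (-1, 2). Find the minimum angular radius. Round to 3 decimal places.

Side lengths²: PQ² = 17, PR² = 26, QR² = 25.
Since PR² = 26 < 25 + 17 = 42, the triangle is acute, so the smallest enclosing circle is the circumcircle.
Circumcentre = (65/38, 55/38), r² = 5525/722.
r = √(5525/722) ≈ 2.766.

2.766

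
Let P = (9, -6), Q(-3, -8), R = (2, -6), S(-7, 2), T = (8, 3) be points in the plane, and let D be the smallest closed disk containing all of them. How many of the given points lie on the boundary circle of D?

A smallest enclosing disk is always determined by at most three of the input points on its boundary.
The farthest pair is P–S with squared distance 320. The circle on this segment as diameter has centre (1, -2) and r² = 320/4 = 80.
Check Q: distance² to centre = 52 ≤ 80, so it lies inside.
All remaining points lie in this disk, and no smaller disk contains both endpoints, so this is the minimum enclosing circle.
The points at distance exactly r from the centre are P, S — 2 points.

2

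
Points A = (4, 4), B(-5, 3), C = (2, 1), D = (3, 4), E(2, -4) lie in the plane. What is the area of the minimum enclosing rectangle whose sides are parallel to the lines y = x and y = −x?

70

In coordinates u = x + y, v = x − y the rectangle is axis-aligned; the map (x,y)→(u,v) scales areas by 2.
u-values: 8, -2, 3, 7, -2; range = 8 − (-2) = 10.
v-values: 0, -8, 1, -1, 6; range = 6 − (-8) = 14.
Area = (10 × 14) / 2 = 70.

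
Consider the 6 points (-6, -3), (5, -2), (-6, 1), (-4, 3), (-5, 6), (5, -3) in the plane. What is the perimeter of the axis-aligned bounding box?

40

Width = max x − min x = 5 − (-6) = 11.
Height = max y − min y = 6 − (-3) = 9.
Perimeter = 2(11 + 9) = 40.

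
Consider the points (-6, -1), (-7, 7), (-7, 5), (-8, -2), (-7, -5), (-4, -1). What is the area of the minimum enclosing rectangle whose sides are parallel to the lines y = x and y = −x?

72

In coordinates u = x + y, v = x − y the rectangle is axis-aligned; the map (x,y)→(u,v) scales areas by 2.
u-values: -7, 0, -2, -10, -12, -5; range = 0 − (-12) = 12.
v-values: -5, -14, -12, -6, -2, -3; range = -2 − (-14) = 12.
Area = (12 × 12) / 2 = 72.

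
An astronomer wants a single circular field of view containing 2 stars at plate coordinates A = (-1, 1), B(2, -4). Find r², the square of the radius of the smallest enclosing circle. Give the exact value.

8.5

The smallest circle enclosing two points has them as diameter endpoints.
Centre = midpoint = (0.5, -1.5); r² = |AB|²/4 = 34/4 = 8.5.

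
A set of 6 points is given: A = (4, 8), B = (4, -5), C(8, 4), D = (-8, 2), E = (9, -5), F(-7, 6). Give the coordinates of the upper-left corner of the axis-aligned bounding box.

(-8, 8)

x-range [-8, 9], y-range [-5, 8].
The upper-left corner is (-8, 8).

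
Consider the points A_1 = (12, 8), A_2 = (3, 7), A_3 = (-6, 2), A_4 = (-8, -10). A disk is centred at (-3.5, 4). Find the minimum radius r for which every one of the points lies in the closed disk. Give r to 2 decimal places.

The required radius is the distance from (-3.5, 4) to the farthest point.
Squared distances: 256.25, 51.25, 10.25, 216.25.
Maximum is 256.25, attained at A_1.
r = √(256.25) ≈ 16.01.

16.01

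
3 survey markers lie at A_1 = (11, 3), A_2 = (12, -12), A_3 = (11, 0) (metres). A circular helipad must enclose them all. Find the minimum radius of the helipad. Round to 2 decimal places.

Side lengths²: A_1A_2² = 226, A_1A_3² = 9, A_2A_3² = 145.
Since A_1A_2² = 226 ≥ 145 + 9 = 154, the angle opposite A_1A_2 is not acute, so the smallest enclosing circle has A_1A_2 as diameter.
Centre = midpoint of A_1A_2 = (11.5, -4.5), r² = 226/4 = 56.5.
r = √(56.5) ≈ 7.52.

7.52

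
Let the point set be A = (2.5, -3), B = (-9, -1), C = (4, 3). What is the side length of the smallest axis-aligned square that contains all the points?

The bounding box has width 13 and height 6.
An axis-aligned square enclosing the set must have side ≥ max(width, height).
So the minimum side is max(13, 6) = 13.

13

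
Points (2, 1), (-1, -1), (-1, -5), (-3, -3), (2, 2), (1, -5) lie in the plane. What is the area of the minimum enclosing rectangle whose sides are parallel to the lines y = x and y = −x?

30

In coordinates u = x + y, v = x − y the rectangle is axis-aligned; the map (x,y)→(u,v) scales areas by 2.
u-values: 3, -2, -6, -6, 4, -4; range = 4 − (-6) = 10.
v-values: 1, 0, 4, 0, 0, 6; range = 6 − 0 = 6.
Area = (10 × 6) / 2 = 30.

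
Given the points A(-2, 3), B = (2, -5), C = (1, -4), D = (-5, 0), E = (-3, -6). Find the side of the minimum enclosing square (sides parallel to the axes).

9

The bounding box has width 7 and height 9.
An axis-aligned square enclosing the set must have side ≥ max(width, height).
So the minimum side is max(7, 9) = 9.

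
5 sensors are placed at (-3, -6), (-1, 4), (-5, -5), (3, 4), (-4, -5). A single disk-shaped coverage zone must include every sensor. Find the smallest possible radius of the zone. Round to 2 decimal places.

By Welzl's lemma the MEC is supported by two points (diametrically opposite) or three points (on a circumcircle).
The farthest pair is (-5, -5)–(3, 4) with squared distance 145. The circle on this segment as diameter has centre (-1, -0.5) and r² = 145/4 = 36.25.
Check (-3, -6): distance² to centre = 34.25 ≤ 36.25, so it lies inside.
All remaining points lie in this disk, and no smaller disk contains both endpoints, so this is the minimum enclosing circle.
r = √(36.25) ≈ 6.02.

6.02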